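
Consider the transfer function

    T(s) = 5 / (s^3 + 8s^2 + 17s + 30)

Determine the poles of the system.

The poles are the roots of the denominator s^3 + 8s^2 + 17s + 30 = 0.
Trying s = -6: the polynomial evaluates to 0, so (s + 6) is a factor.
Dividing out leaves s^2 + 2s + 5 = 0.
The quadratic formula then gives s = -1 ± 2j.

s = -1 ± 2j, -6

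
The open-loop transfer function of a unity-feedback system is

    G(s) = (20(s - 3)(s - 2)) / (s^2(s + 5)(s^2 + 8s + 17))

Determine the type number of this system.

The denominator has 2 factors of s at the origin (free integrators), so this is a Type 2 system.

Type 2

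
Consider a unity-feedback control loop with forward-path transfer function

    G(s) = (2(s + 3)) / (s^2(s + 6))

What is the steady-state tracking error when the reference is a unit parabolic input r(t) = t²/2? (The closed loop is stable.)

G(s) has 2 poles at the origin.
This is a Type 2 system. Ka = lim_{s→0} s^2·G(s) = 6/6 = 1.
e_ss = 1/Ka = 1/(1) = 1.

e_ss = 1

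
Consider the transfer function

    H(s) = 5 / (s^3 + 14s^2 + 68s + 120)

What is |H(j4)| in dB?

Substitute s = j4: numerator = 5, denominator = -104 + j208.
|H(j4)| = |5| / |-104 + j208| = 5 / 232.55 ≈ 0.02150.
In decibels: 20·log₁₀(0.02150) ≈ -33.4 dB.

|H(j4)|_dB ≈ -33.4 dB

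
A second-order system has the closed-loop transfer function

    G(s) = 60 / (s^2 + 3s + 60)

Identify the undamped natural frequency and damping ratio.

ωₙ ≈ 7.746 rad/s, ζ ≈ 0.1936

Compare the denominator to the standard form s^2 + 2ζωₙs + ωₙ².
ωₙ² = 60, so ωₙ = √60 ≈ 7.746 rad/s.
2ζωₙ = 3, so ζ = 3/(2·√60) ≈ 0.1936.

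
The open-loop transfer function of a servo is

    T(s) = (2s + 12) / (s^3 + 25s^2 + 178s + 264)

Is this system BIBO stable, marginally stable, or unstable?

The denominator s^3 + 25s^2 + 178s + 264 factors as (s + 12)(s + 2)(s + 11), giving poles at s = -12, -2, -11.
Since all poles lie strictly in the left half-plane, the system is stable.

stable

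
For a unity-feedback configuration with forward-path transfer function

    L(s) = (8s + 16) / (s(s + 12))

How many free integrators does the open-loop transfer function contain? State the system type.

Type 1

The denominator has 1 factor of s at the origin (free integrator), so this is a Type 1 system.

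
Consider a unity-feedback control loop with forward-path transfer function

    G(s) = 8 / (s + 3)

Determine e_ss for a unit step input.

e_ss = 0.2727

G(s) has no poles at the origin.
This is a Type 0 system. Kp = lim_{s→0} G(s) = 8/3.
e_ss = 1/(1 + Kp) = 1/(1 + 8/3) = 3/11 ≈ 0.2727.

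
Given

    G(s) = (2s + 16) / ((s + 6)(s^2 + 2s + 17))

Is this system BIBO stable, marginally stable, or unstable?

The poles can be read from the denominator factors: s = -6, -1 + 4j, -1 - 4j.
Since all poles lie strictly in the left half-plane, the system is stable.

stable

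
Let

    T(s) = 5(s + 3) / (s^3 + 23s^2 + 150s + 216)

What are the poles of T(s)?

s = -2, -9, -12

The poles are the roots of the denominator s^3 + 23s^2 + 150s + 216 = 0.
Trying s = -2: the polynomial evaluates to 0, so (s + 2) is a factor.
Dividing out leaves s^2 + 21s + 108 = 0.
Factoring the quadratic: (s + 9)(s + 12) = 0.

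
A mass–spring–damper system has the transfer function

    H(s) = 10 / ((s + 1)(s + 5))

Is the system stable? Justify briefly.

The poles can be read from the denominator factors: s = -1, -5.
Since all poles lie strictly in the left half-plane, the system is stable.

stable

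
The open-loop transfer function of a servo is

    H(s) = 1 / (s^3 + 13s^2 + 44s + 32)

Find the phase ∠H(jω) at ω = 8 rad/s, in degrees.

At s = j8: numerator = 1, denominator = -800 - j160.
∠H = ∠num − ∠den = 0° − (-168.69°) = 168.7°.

∠H(j8) ≈ 168.7°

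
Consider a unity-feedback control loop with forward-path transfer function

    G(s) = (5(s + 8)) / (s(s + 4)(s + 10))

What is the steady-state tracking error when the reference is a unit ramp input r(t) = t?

e_ss = 1

G(s) has one pole at the origin.
This is a Type 1 system. Kv = lim_{s→0} s·G(s) = 40/40 = 1.
e_ss = 1/Kv = 1/(1) = 1.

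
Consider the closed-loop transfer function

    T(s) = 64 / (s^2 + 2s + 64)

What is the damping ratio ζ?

ζ = 0.125

Compare the denominator to the standard form s^2 + 2ζωₙs + ωₙ².
ωₙ² = 64, so ωₙ = 8 rad/s.
2ζωₙ = 2, so ζ = 2/(2·8) = 0.125.
With ζ = 0.125 the response is underdamped.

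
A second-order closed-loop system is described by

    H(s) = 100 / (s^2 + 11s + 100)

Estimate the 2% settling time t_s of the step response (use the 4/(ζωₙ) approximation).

Comparing s^2 + 11s + 100 to s^2 + 2ζωₙs + ωₙ²: ωₙ = 10 rad/s and ζ = 11/(2·10) = 0.55.
ζωₙ = 11/2 = 5.5, so t_s ≈ 4/(ζωₙ) = 4/5.5 ≈ 0.7273 s.

t_s ≈ 0.7273 s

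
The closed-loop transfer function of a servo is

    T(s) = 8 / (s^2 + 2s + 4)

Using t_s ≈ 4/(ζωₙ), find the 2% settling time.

t_s ≈ 4 s

Comparing s^2 + 2s + 4 to s^2 + 2ζωₙs + ωₙ²: ωₙ = 2 rad/s and ζ = 2/(2·2) = 0.5.
ζωₙ = 2/2 = 1, so t_s ≈ 4/(ζωₙ) = 4/1 = 4 s.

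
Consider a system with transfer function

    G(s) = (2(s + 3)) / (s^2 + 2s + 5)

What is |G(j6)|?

Substitute s = j6: numerator = 6 + j12, denominator = -31 + j12.
|G(j6)| = |6 + j12| / |-31 + j12| = 13.416 / 33.242 ≈ 0.4036.

|G(j6)| ≈ 0.4036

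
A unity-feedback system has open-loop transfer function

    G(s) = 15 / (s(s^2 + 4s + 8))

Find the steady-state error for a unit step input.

G(s) has one pole at the origin.
This is a Type 1 system; for a step input the steady-state error is zero.

e_ss = 0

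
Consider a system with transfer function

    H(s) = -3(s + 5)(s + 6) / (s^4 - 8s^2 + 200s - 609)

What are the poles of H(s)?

The poles are the roots of the denominator s^4 - 8s^2 + 200s - 609 = 0.
Trying s = 3: the polynomial evaluates to 0, so (s - 3) is a factor.
Dividing out leaves s^3 + 3s^2 + s + 203 = 0.
This factors further as (s^2 - 4s + 29)(s + 7) = 0.

s = 2 ± 5j, 3, -7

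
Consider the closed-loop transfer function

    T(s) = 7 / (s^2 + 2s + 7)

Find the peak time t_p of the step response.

t_p ≈ 1.283 s

Comparing s^2 + 2s + 7 to s^2 + 2ζωₙs + ωₙ²: ωₙ = √7 ≈ 2.646 rad/s and ζ = 2/(2·√7) ≈ 0.3780.
ζωₙ = 2/2 = 1, so ω_d = ωₙ√(1−ζ²) = √(ωₙ² − (ζωₙ)²) = √(7 − 1²) = √6 ≈ 2.449 rad/s.
t_p = π/ω_d = π/2.449 ≈ 1.283 s.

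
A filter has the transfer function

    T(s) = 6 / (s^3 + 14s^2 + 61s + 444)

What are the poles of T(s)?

s = -1 ± 6j, -12

The poles are the roots of the denominator s^3 + 14s^2 + 61s + 444 = 0.
Trying s = -12: the polynomial evaluates to 0, so (s + 12) is a factor.
Dividing out leaves s^2 + 2s + 37 = 0.
The quadratic formula then gives s = -1 ± 6j.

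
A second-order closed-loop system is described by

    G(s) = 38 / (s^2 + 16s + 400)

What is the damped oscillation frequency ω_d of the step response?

ω_d ≈ 18.33 rad/s

Comparing s^2 + 16s + 400 to s^2 + 2ζωₙs + ωₙ²: ωₙ = 20 rad/s and ζ = 16/(2·20) = 0.4.
ζωₙ = 16/2 = 8, so ω_d = ωₙ√(1−ζ²) = √(ωₙ² − (ζωₙ)²) = √(400 − 8²) = √336 ≈ 18.33 rad/s.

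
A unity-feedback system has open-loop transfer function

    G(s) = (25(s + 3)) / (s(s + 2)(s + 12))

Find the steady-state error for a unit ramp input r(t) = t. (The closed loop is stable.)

G(s) has one pole at the origin.
This is a Type 1 system. Kv = lim_{s→0} s·G(s) = 75/24 = 25/8.
e_ss = 1/Kv = 1/(25/8) = 8/25 ≈ 0.3200.

e_ss = 0.3200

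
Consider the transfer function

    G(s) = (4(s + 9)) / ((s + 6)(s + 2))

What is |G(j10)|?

Substitute s = j10: numerator = 36 + j40, denominator = -88 + j80.
|G(j10)| = |36 + j40| / |-88 + j80| = 53.814 / 118.93 ≈ 0.4525.

|G(j10)| ≈ 0.4525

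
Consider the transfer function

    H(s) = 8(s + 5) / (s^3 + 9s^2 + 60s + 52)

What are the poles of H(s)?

The poles are the roots of the denominator s^3 + 9s^2 + 60s + 52 = 0.
Trying s = -1: the polynomial evaluates to 0, so (s + 1) is a factor.
Dividing out leaves s^2 + 8s + 52 = 0.
The quadratic formula then gives s = -4 ± 6j.

s = -4 ± 6j, -1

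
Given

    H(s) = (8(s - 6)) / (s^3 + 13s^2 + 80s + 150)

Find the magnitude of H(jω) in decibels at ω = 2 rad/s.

|H(j2)|_dB ≈ -11.1 dB

Substitute s = j2: numerator = -48 + j16, denominator = 98 + j152.
|H(j2)| = |-48 + j16| / |98 + j152| = 50.596 / 180.85 ≈ 0.2798.
In decibels: 20·log₁₀(0.2798) ≈ -11.1 dB.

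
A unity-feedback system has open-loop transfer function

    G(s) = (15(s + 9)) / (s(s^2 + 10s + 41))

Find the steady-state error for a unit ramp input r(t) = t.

G(s) has one pole at the origin.
This is a Type 1 system. Kv = lim_{s→0} s·G(s) = 135/41.
e_ss = 1/Kv = 1/(135/41) = 41/135 ≈ 0.3037.

e_ss = 0.3037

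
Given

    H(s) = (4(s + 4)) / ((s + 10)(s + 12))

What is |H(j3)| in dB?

|H(j3)|_dB ≈ -16.2 dB

Substitute s = j3: numerator = 16 + j12, denominator = 111 + j66.
|H(j3)| = |16 + j12| / |111 + j66| = 20 / 129.14 ≈ 0.1549.
In decibels: 20·log₁₀(0.1549) ≈ -16.2 dB.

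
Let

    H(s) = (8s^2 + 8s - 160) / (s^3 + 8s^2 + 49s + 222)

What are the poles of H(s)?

s = -1 + 6j, -1 - 6j, -6

The poles are the roots of the denominator s^3 + 8s^2 + 49s + 222 = 0.
Trying s = -6: the polynomial evaluates to 0, so (s + 6) is a factor.
Dividing out leaves s^2 + 2s + 37 = 0.
The quadratic formula then gives s = -1 ± 6j.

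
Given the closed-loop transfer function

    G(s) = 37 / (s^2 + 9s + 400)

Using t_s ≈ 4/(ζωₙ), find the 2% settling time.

t_s ≈ 0.8889 s

Comparing s^2 + 9s + 400 to s^2 + 2ζωₙs + ωₙ²: ωₙ = 20 rad/s and ζ = 9/(2·20) = 0.225.
ζωₙ = 9/2 = 4.5, so t_s ≈ 4/(ζωₙ) = 4/4.5 ≈ 0.8889 s.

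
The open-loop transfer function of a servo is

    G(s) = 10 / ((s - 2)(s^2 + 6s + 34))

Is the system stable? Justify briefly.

The poles can be read from the denominator factors: s = 2, -3 ± 5j.
Since the pole(s) at s = 2 lie in the right half-plane, the system is unstable.

unstable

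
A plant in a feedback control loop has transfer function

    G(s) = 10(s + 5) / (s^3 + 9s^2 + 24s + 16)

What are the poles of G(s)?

s = -1, -4, -4

The poles are the roots of the denominator s^3 + 9s^2 + 24s + 16 = 0.
Trying s = -1: the polynomial evaluates to 0, so (s + 1) is a factor.
Dividing out leaves s^2 + 8s + 16 = 0.
Factoring the quadratic: (s + 4)^2 = 0.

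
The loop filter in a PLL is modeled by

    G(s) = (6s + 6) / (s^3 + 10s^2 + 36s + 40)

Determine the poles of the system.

The poles are the roots of the denominator s^3 + 10s^2 + 36s + 40 = 0.
Trying s = -2: the polynomial evaluates to 0, so (s + 2) is a factor.
Dividing out leaves s^2 + 8s + 20 = 0.
The quadratic formula then gives s = -4 ± 2j.

s = -4 ± 2j, -2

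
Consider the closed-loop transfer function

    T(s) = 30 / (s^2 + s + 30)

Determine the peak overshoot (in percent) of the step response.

%OS ≈ 75.0%

Comparing s^2 + s + 30 to s^2 + 2ζωₙs + ωₙ²: ωₙ = √30 ≈ 5.477 rad/s and ζ = 1/(2·√30) ≈ 0.09129.
%OS = 100·exp(−πζ/√(1−ζ²)) = 100·exp(−π·0.09129/√(1−0.09129²)) ≈ 75.0%.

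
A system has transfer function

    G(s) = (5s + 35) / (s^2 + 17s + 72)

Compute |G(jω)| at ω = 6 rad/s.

Substitute s = j6: numerator = 35 + j30, denominator = 36 + j102.
|G(j6)| = |35 + j30| / |36 + j102| = 46.098 / 108.17 ≈ 0.4262.

|G(j6)| ≈ 0.4262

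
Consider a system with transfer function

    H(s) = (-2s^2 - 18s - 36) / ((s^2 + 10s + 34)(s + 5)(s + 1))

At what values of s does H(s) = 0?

s = -3, -6

Set the numerator to zero: -2s^2 - 18s - 36 = 0, i.e. -2·(s^2 + 9s + 18) = 0.
Factoring: (s + 3)(s + 6) = 0.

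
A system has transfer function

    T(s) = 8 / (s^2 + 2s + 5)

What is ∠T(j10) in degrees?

∠T(j10) ≈ -168.1°

At s = j10: numerator = 8, denominator = -95 + j20.
∠T = ∠num − ∠den = 0° − (168.11°) = -168.1°.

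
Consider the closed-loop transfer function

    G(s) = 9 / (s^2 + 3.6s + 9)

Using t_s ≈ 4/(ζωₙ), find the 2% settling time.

t_s ≈ 2.222 s

Comparing s^2 + 3.6s + 9 to s^2 + 2ζωₙs + ωₙ²: ωₙ = 3 rad/s and ζ = 3.6/(2·3) = 0.6.
ζωₙ = 3.6/2 = 1.8, so t_s ≈ 4/(ζωₙ) = 4/1.8 ≈ 2.222 s.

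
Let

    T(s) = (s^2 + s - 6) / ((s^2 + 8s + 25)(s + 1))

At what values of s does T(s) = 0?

Set the numerator to zero: s^2 + s - 6 = 0.
Factoring: (s - 2)(s + 3) = 0.

s = 2, -3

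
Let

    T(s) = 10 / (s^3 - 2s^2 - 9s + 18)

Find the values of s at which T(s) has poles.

s = 2, 3, -3

The poles are the roots of the denominator s^3 - 2s^2 - 9s + 18 = 0.
Trying s = 2: the polynomial evaluates to 0, so (s - 2) is a factor.
Dividing out leaves s^2 - 9 = 0.
Factoring the quadratic: (s - 3)(s + 3) = 0.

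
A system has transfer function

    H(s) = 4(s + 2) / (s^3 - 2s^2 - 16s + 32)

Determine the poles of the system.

The poles are the roots of the denominator s^3 - 2s^2 - 16s + 32 = 0.
Trying s = 2: the polynomial evaluates to 0, so (s - 2) is a factor.
Dividing out leaves s^2 - 16 = 0.
Factoring the quadratic: (s - 4)(s + 4) = 0.

s = 2, 4, -4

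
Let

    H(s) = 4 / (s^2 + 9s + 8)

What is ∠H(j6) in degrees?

∠H(j6) ≈ -117.4°

At s = j6: numerator = 4, denominator = -28 + j54.
∠H = ∠num − ∠den = 0° − (117.41°) = -117.4°.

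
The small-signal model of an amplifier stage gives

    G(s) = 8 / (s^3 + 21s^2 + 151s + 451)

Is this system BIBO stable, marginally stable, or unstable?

stable

The denominator s^3 + 21s^2 + 151s + 451 factors as (s^2 + 10s + 41)(s + 11), giving poles at s = -5 + 4j, -5 - 4j, -11.
Since all poles lie strictly in the left half-plane, the system is stable.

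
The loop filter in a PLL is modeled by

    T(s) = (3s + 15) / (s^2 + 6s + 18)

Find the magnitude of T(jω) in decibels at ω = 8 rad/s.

|T(j8)|_dB ≈ -7.42 dB

Substitute s = j8: numerator = 15 + j24, denominator = -46 + j48.
|T(j8)| = |15 + j24| / |-46 + j48| = 28.302 / 66.483 ≈ 0.4257.
In decibels: 20·log₁₀(0.4257) ≈ -7.42 dB.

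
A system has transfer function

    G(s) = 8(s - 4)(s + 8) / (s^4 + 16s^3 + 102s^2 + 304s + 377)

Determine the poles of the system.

The poles are the roots of the denominator s^4 + 16s^3 + 102s^2 + 304s + 377 = 0.
No real roots exist; factor into two real quadratics: (s^2 + 6s + 13)(s^2 + 10s + 29) = 0.
Each quadratic gives a conjugate pair via the quadratic formula.

s = -3 ± 2j, -5 ± 2j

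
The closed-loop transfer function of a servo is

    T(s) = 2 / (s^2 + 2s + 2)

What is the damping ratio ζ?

ζ ≈ 0.7071

Compare the denominator to the standard form s^2 + 2ζωₙs + ωₙ².
ωₙ² = 2, so ωₙ = √2 ≈ 1.414 rad/s.
2ζωₙ = 2, so ζ = 2/(2·√2) ≈ 0.7071.
With ζ = 0.7071 the response is underdamped.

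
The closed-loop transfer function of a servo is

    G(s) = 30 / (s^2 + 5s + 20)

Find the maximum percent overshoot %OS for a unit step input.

Comparing s^2 + 5s + 20 to s^2 + 2ζωₙs + ωₙ²: ωₙ = √20 ≈ 4.472 rad/s and ζ = 5/(2·√20) ≈ 0.5590.
%OS = 100·exp(−πζ/√(1−ζ²)) = 100·exp(−π·0.5590/√(1−0.5590²)) ≈ 12.0%.

%OS ≈ 12.0%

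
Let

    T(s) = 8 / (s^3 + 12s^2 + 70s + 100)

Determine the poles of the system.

The poles are the roots of the denominator s^3 + 12s^2 + 70s + 100 = 0.
Trying s = -2: the polynomial evaluates to 0, so (s + 2) is a factor.
Dividing out leaves s^2 + 10s + 50 = 0.
The quadratic formula then gives s = -5 ± 5j.

s = -5 + 5j, -5 - 5j, -2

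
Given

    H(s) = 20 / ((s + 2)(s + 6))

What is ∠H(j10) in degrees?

At s = j10: numerator = 20, denominator = -88 + j80.
∠H = ∠num − ∠den = 0° − (137.73°) = -137.7°.

∠H(j10) ≈ -137.7°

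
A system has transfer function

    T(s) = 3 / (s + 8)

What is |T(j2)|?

Substitute s = j2: numerator = 3, denominator = 8 + j2.
|T(j2)| = |3| / |8 + j2| = 3 / 8.2462 ≈ 0.3638.

|T(j2)| ≈ 0.3638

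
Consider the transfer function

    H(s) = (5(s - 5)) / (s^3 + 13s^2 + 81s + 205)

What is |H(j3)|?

Substitute s = j3: numerator = -25 + j15, denominator = 88 + j216.
|H(j3)| = |-25 + j15| / |88 + j216| = 29.155 / 233.24 = 0.1250.

|H(j3)| = 0.1250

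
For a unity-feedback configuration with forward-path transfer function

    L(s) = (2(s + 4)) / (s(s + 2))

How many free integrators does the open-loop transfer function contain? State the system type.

The denominator has 1 factor of s at the origin (free integrator), so this is a Type 1 system.

Type 1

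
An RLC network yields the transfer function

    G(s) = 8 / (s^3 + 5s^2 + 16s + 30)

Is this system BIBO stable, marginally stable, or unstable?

The denominator s^3 + 5s^2 + 16s + 30 factors as (s + 3)(s^2 + 2s + 10), giving poles at s = -3, -1 + 3j, -1 - 3j.
Since all poles lie strictly in the left half-plane, the system is stable.

stable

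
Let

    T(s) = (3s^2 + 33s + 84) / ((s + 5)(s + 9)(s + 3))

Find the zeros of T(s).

Set the numerator to zero: 3s^2 + 33s + 84 = 0, i.e. 3·(s^2 + 11s + 28) = 0.
Factoring: (s + 7)(s + 4) = 0.

s = -7, -4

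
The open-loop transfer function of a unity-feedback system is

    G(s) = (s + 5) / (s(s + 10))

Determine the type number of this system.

Type 1

The denominator has 1 factor of s at the origin (free integrator), so this is a Type 1 system.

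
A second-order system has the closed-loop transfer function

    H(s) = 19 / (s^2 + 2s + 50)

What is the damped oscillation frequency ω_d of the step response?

ω_d = 7 rad/s

Comparing s^2 + 2s + 50 to s^2 + 2ζωₙs + ωₙ²: ωₙ = √50 ≈ 7.071 rad/s and ζ = 2/(2·√50) ≈ 0.1414.
ζωₙ = 2/2 = 1, so ω_d = ωₙ√(1−ζ²) = √(ωₙ² − (ζωₙ)²) = √(50 − 1²) = √49 = 7 rad/s.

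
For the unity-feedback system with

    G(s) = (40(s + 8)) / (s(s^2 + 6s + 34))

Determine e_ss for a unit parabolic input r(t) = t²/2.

G(s) has one pole at the origin.
This is a Type 1 system; Ka = lim_{s→0} s^2·G(s) = 0, so the steady-state error for a parabola input is infinite.

e_ss = ∞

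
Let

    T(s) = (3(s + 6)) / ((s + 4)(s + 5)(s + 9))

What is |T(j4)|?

Substitute s = j4: numerator = 18 + j12, denominator = -108 + j340.
|T(j4)| = |18 + j12| / |-108 + j340| = 21.633 / 356.74 ≈ 0.06064.

|T(j4)| ≈ 0.06064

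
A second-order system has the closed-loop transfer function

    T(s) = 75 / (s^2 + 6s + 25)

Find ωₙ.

ωₙ = 5 rad/s

Compare the denominator to the standard form s^2 + 2ζωₙs + ωₙ².
ωₙ² = 25, so ωₙ = 5 rad/s.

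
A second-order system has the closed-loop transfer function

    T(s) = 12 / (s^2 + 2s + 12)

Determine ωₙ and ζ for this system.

Compare the denominator to the standard form s^2 + 2ζωₙs + ωₙ².
ωₙ² = 12, so ωₙ = √12 ≈ 3.464 rad/s.
2ζωₙ = 2, so ζ = 2/(2·√12) ≈ 0.2887.
With ζ = 0.2887 the response is underdamped.

ωₙ ≈ 3.464 rad/s, ζ ≈ 0.2887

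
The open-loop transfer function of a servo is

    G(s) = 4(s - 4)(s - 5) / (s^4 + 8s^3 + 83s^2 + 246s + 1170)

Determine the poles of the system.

s = -1 ± 5j, -3 ± 6j

The poles are the roots of the denominator s^4 + 8s^3 + 83s^2 + 246s + 1170 = 0.
No real roots exist; factor into two real quadratics: (s^2 + 2s + 26)(s^2 + 6s + 45) = 0.
Each quadratic gives a conjugate pair via the quadratic formula.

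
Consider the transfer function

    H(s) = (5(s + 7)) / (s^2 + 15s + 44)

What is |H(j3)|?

Substitute s = j3: numerator = 35 + j15, denominator = 35 + j45.
|H(j3)| = |35 + j15| / |35 + j45| = 38.079 / 57.009 ≈ 0.6679.

|H(j3)| ≈ 0.6679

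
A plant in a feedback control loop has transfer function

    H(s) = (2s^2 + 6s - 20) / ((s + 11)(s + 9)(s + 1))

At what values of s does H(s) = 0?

Set the numerator to zero: 2s^2 + 6s - 20 = 0, i.e. 2·(s^2 + 3s - 10) = 0.
Factoring: (s + 5)(s - 2) = 0.

s = -5, 2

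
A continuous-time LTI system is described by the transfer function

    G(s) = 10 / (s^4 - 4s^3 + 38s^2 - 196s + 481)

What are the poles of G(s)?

s = 3 ± 2j, -1 ± 6j

The poles are the roots of the denominator s^4 - 4s^3 + 38s^2 - 196s + 481 = 0.
No real roots exist; factor into two real quadratics: (s^2 - 6s + 13)(s^2 + 2s + 37) = 0.
Each quadratic gives a conjugate pair via the quadratic formula.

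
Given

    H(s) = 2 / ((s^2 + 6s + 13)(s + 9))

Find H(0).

H(0) = 2/117 ≈ 0.01709

Set s = 0: H(0) = (2) / (117) = 2/117.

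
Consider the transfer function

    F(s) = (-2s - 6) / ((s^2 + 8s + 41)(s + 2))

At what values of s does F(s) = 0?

s = -3

Set the numerator to zero: -2s - 6 = 0, i.e. -2·(s + 3) = 0.
So s = -3.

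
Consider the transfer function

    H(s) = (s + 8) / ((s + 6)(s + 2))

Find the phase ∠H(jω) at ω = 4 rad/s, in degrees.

∠H(j4) ≈ -70.56°

At s = j4: numerator = 8 + j4, denominator = -4 + j32.
∠H = ∠num − ∠den = 26.565° − (97.125°) = -70.56°.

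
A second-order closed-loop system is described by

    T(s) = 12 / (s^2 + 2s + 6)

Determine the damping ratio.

Compare the denominator to the standard form s^2 + 2ζωₙs + ωₙ².
ωₙ² = 6, so ωₙ = √6 ≈ 2.449 rad/s.
2ζωₙ = 2, so ζ = 2/(2·√6) ≈ 0.4082.
With ζ = 0.4082 the response is underdamped.

ζ ≈ 0.4082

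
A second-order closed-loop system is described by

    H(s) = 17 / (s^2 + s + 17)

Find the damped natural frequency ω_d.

ω_d ≈ 4.093 rad/s

Comparing s^2 + s + 17 to s^2 + 2ζωₙs + ωₙ²: ωₙ = √17 ≈ 4.123 rad/s and ζ = 1/(2·√17) ≈ 0.1213.
ζωₙ = 1/2 = 0.5, so ω_d = ωₙ√(1−ζ²) = √(ωₙ² − (ζωₙ)²) = √(17 − 0.5²) = √16.75 ≈ 4.093 rad/s.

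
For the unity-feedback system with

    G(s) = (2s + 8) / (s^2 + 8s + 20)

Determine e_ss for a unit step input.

e_ss = 0.7143

G(s) has no poles at the origin.
This is a Type 0 system. Kp = lim_{s→0} G(s) = 8/20 = 2/5.
e_ss = 1/(1 + Kp) = 1/(1 + 2/5) = 5/7 ≈ 0.7143.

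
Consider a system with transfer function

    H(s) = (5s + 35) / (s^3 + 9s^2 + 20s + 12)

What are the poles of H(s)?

s = -2, -1, -6

The poles are the roots of the denominator s^3 + 9s^2 + 20s + 12 = 0.
Trying s = -2: the polynomial evaluates to 0, so (s + 2) is a factor.
Dividing out leaves s^2 + 7s + 6 = 0.
Factoring the quadratic: (s + 1)(s + 6) = 0.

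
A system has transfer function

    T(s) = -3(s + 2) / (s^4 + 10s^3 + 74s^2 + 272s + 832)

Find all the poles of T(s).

The poles are the roots of the denominator s^4 + 10s^3 + 74s^2 + 272s + 832 = 0.
No real roots exist; factor into two real quadratics: (s^2 + 8s + 32)(s^2 + 2s + 26) = 0.
Each quadratic gives a conjugate pair via the quadratic formula.

s = -4 ± 4j, -1 ± 5j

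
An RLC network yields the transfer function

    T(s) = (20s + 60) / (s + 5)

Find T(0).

T(0) = 12

Set s = 0: T(0) = (60) / (5) = 12.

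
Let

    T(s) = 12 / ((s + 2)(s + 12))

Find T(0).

Set s = 0: T(0) = (12) / (24) = 1/2.

T(0) = 1/2 ≈ 0.5000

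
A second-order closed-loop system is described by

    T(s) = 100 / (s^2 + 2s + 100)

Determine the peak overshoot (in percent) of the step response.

Comparing s^2 + 2s + 100 to s^2 + 2ζωₙs + ωₙ²: ωₙ = 10 rad/s and ζ = 2/(2·10) = 0.1.
%OS = 100·exp(−πζ/√(1−ζ²)) = 100·exp(−π·0.1/√(1−0.1²)) ≈ 72.9%.

%OS ≈ 72.9%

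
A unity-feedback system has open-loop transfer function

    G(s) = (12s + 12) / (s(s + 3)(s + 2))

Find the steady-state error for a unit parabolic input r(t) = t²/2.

e_ss = ∞

G(s) has one pole at the origin.
This is a Type 1 system; Ka = lim_{s→0} s^2·G(s) = 0, so the steady-state error for a parabola input is infinite.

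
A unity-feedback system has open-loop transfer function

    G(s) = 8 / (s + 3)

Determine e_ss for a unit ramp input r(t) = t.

G(s) has no poles at the origin.
This is a Type 0 system; Kv = lim_{s→0} s·G(s) = 0, so the steady-state error for a ramp input is infinite.

e_ss = ∞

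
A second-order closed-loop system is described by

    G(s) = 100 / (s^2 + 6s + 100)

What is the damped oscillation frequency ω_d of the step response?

Comparing s^2 + 6s + 100 to s^2 + 2ζωₙs + ωₙ²: ωₙ = 10 rad/s and ζ = 6/(2·10) = 0.3.
ζωₙ = 6/2 = 3, so ω_d = ωₙ√(1−ζ²) = √(ωₙ² − (ζωₙ)²) = √(100 − 3²) = √91 ≈ 9.539 rad/s.

ω_d ≈ 9.539 rad/s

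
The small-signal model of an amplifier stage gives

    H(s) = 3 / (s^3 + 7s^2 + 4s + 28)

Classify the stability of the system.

The denominator s^3 + 7s^2 + 4s + 28 factors as (s^2 + 4)(s + 7), giving poles at s = ±2j, -7.
Since the simple pole(s) at s = ±2j lie on the jω-axis with none in the right half-plane, the system is marginally stable.

marginally stable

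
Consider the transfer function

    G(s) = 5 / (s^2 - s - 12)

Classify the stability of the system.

The denominator s^2 - s - 12 factors as (s + 3)(s - 4), giving poles at s = -3, 4.
Since the pole(s) at s = 4 lie in the right half-plane, the system is unstable.

unstable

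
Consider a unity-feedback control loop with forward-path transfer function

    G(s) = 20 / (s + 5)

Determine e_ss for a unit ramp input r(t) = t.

e_ss = ∞

G(s) has no poles at the origin.
This is a Type 0 system; Kv = lim_{s→0} s·G(s) = 0, so the steady-state error for a ramp input is infinite.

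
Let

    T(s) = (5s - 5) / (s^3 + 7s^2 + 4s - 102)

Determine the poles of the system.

The poles are the roots of the denominator s^3 + 7s^2 + 4s - 102 = 0.
Trying s = 3: the polynomial evaluates to 0, so (s - 3) is a factor.
Dividing out leaves s^2 + 10s + 34 = 0.
The quadratic formula then gives s = -5 ± 3j.

s = -5 ± 3j, 3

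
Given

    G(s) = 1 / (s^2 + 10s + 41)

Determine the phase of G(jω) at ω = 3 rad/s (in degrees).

At s = j3: numerator = 1, denominator = 32 + j30.
∠G = ∠num − ∠den = 0° − (43.152°) = -43.15°.

∠G(j3) ≈ -43.15°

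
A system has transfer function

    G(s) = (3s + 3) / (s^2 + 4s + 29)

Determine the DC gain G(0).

G(0) = 3/29 ≈ 0.1034

Set s = 0: G(0) = (3) / (29) = 3/29.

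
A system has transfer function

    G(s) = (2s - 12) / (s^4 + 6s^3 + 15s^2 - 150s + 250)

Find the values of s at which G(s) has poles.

The poles are the roots of the denominator s^4 + 6s^3 + 15s^2 - 150s + 250 = 0.
No real roots exist; factor into two real quadratics: (s^2 - 4s + 5)(s^2 + 10s + 50) = 0.
Each quadratic gives a conjugate pair via the quadratic formula.

s = 2 ± j, -5 ± 5j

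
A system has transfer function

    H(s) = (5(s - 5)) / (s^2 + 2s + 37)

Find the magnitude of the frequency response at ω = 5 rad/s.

Substitute s = j5: numerator = -25 + j25, denominator = 12 + j10.
|H(j5)| = |-25 + j25| / |12 + j10| = 35.355 / 15.620 ≈ 2.263.

|H(j5)| ≈ 2.263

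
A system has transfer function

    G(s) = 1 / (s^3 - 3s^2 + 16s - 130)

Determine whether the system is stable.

unstable

The denominator s^3 - 3s^2 + 16s - 130 factors as (s - 5)(s^2 + 2s + 26), giving poles at s = 5, -1 ± 5j.
Since the pole(s) at s = 5 lie in the right half-plane, the system is unstable.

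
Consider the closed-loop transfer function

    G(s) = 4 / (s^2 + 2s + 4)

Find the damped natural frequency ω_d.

Comparing s^2 + 2s + 4 to s^2 + 2ζωₙs + ωₙ²: ωₙ = 2 rad/s and ζ = 2/(2·2) = 0.5.
ζωₙ = 2/2 = 1, so ω_d = ωₙ√(1−ζ²) = √(ωₙ² − (ζωₙ)²) = √(4 − 1²) = √3 ≈ 1.732 rad/s.

ω_d ≈ 1.732 rad/s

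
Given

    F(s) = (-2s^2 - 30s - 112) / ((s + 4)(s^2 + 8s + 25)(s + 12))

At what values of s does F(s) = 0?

Set the numerator to zero: -2s^2 - 30s - 112 = 0, i.e. -2·(s^2 + 15s + 56) = 0.
Factoring: (s + 8)(s + 7) = 0.

s = -8, -7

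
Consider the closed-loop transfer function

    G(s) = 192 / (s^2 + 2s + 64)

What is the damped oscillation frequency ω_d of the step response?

ω_d ≈ 7.937 rad/s

Comparing s^2 + 2s + 64 to s^2 + 2ζωₙs + ωₙ²: ωₙ = 8 rad/s and ζ = 2/(2·8) = 0.125.
ζωₙ = 2/2 = 1, so ω_d = ωₙ√(1−ζ²) = √(ωₙ² − (ζωₙ)²) = √(64 − 1²) = √63 ≈ 7.937 rad/s.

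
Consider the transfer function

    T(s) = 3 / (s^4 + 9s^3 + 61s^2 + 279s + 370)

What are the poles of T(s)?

The poles are the roots of the denominator s^4 + 9s^3 + 61s^2 + 279s + 370 = 0.
Trying s = -5: the polynomial evaluates to 0, so (s + 5) is a factor.
Dividing out leaves s^3 + 4s^2 + 41s + 74 = 0.
This factors further as (s^2 + 2s + 37)(s + 2) = 0.

s = -1 + 6j, -1 - 6j, -5, -2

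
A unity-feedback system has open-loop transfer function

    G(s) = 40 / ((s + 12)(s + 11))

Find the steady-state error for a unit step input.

G(s) has no poles at the origin.
This is a Type 0 system. Kp = lim_{s→0} G(s) = 40/132 = 10/33.
e_ss = 1/(1 + Kp) = 1/(1 + 10/33) = 33/43 ≈ 0.7674.

e_ss = 0.7674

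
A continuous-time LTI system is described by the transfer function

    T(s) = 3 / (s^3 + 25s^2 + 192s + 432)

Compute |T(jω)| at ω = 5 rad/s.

Substitute s = j5: numerator = 3, denominator = -193 + j835.
|T(j5)| = |3| / |-193 + j835| = 3 / 857.01 ≈ 0.003501.

|T(j5)| ≈ 0.003501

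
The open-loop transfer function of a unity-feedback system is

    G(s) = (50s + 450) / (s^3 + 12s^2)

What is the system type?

Factor s from the denominator: s^3 + 12s^2 = s^2·(s + 12).
There are 2 poles at the origin, so the system is Type 2.

Type 2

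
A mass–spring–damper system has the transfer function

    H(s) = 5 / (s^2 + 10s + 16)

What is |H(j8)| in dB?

Substitute s = j8: numerator = 5, denominator = -48 + j80.
|H(j8)| = |5| / |-48 + j80| = 5 / 93.295 ≈ 0.05359.
In decibels: 20·log₁₀(0.05359) ≈ -25.4 dB.

|H(j8)|_dB ≈ -25.4 dB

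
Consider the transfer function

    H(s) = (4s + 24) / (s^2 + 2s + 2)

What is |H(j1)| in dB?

|H(j1)|_dB ≈ 20.7 dB

Substitute s = j1: numerator = 24 + j4, denominator = 1 + j2.
|H(j1)| = |24 + j4| / |1 + j2| = 24.331 / 2.2361 ≈ 10.88.
In decibels: 20·log₁₀(10.88) ≈ 20.7 dB.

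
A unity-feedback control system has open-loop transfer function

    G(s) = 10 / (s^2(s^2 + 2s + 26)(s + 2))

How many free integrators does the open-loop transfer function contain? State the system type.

Type 2

The denominator has 2 factors of s at the origin (free integrators), so this is a Type 2 system.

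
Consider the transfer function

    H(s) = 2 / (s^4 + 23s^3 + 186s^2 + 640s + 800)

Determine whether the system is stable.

stable

The denominator s^4 + 23s^3 + 186s^2 + 640s + 800 factors as (s + 10)(s + 4)^2(s + 5), giving poles at s = -10, -4, -5, -4.
Since all poles lie strictly in the left half-plane, the system is stable.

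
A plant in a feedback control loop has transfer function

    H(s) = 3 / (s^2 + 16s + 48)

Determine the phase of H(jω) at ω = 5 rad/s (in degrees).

∠H(j5) ≈ -73.96°

At s = j5: numerator = 3, denominator = 23 + j80.
∠H = ∠num − ∠den = 0° − (73.960°) = -73.96°.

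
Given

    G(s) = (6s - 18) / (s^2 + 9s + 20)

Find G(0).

Set s = 0: G(0) = (-18) / (20) = -9/10.

G(0) = -9/10 ≈ -0.9000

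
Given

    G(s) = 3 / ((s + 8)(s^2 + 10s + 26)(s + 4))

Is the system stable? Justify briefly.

stable

The poles can be read from the denominator factors: s = -8, -5 + j, -5 - j, -4.
Since all poles lie strictly in the left half-plane, the system is stable.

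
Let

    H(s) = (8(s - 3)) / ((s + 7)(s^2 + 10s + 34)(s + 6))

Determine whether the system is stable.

The poles can be read from the denominator factors: s = -7, -5 ± 3j, -6.
Since all poles lie strictly in the left half-plane, the system is stable.

stable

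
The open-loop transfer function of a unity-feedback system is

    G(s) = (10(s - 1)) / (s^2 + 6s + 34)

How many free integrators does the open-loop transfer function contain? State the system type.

Type 0

The denominator has no factor of s at the origin — no free integrator — so this is a Type 0 system.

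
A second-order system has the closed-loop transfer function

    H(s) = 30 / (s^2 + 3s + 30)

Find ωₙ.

ωₙ ≈ 5.477 rad/s

Compare the denominator to the standard form s^2 + 2ζωₙs + ωₙ².
ωₙ² = 30, so ωₙ = √30 ≈ 5.477 rad/s.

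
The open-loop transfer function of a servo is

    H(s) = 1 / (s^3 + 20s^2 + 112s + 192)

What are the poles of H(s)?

s = -12, -4, -4

The poles are the roots of the denominator s^3 + 20s^2 + 112s + 192 = 0.
Trying s = -12: the polynomial evaluates to 0, so (s + 12) is a factor.
Dividing out leaves s^2 + 8s + 16 = 0.
Factoring the quadratic: (s + 4)^2 = 0.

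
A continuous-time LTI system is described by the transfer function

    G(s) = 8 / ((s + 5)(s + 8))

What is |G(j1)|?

|G(j1)| ≈ 0.1946

Substitute s = j1: numerator = 8, denominator = 39 + j13.
|G(j1)| = |8| / |39 + j13| = 8 / 41.110 ≈ 0.1946.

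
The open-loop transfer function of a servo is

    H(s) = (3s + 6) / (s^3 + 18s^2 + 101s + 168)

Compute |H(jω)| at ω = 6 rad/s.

Substitute s = j6: numerator = 6 + j18, denominator = -480 + j390.
|H(j6)| = |6 + j18| / |-480 + j390| = 18.974 / 618.47 ≈ 0.03068.

|H(j6)| ≈ 0.03068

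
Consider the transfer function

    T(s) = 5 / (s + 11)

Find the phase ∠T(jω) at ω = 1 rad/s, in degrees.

At s = j1: numerator = 5, denominator = 11 + j1.
∠T = ∠num − ∠den = 0° − (5.1944°) = -5.194°.

∠T(j1) ≈ -5.194°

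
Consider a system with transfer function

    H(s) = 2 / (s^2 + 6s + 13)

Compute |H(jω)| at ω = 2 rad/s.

|H(j2)| ≈ 0.1333

Substitute s = j2: numerator = 2, denominator = 9 + j12.
|H(j2)| = |2| / |9 + j12| = 2 / 15 ≈ 0.1333.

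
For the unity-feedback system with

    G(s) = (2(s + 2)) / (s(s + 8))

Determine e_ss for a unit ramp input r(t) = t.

G(s) has one pole at the origin.
This is a Type 1 system. Kv = lim_{s→0} s·G(s) = 4/8 = 1/2.
e_ss = 1/Kv = 1/(1/2) = 2.

e_ss = 2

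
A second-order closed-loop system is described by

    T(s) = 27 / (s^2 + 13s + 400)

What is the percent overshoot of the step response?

Comparing s^2 + 13s + 400 to s^2 + 2ζωₙs + ωₙ²: ωₙ = 20 rad/s and ζ = 13/(2·20) = 0.325.
%OS = 100·exp(−πζ/√(1−ζ²)) = 100·exp(−π·0.325/√(1−0.325²)) ≈ 34.0%.

%OS ≈ 34.0%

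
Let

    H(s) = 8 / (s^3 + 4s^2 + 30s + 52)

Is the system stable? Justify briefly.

The denominator s^3 + 4s^2 + 30s + 52 factors as (s^2 + 2s + 26)(s + 2), giving poles at s = -1 ± 5j, -2.
Since all poles lie strictly in the left half-plane, the system is stable.

stable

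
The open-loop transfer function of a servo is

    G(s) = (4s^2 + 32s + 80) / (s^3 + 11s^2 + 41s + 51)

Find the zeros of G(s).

s = -4 + 2j, -4 - 2j

Set the numerator to zero: 4s^2 + 32s + 80 = 0, i.e. 4·(s^2 + 8s + 20) = 0.
Factoring: (s^2 + 8s + 20) = 0.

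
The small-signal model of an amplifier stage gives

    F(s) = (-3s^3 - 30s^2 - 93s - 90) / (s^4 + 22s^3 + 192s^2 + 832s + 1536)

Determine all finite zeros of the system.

Set the numerator to zero: -3s^3 - 30s^2 - 93s - 90 = 0, i.e. -3·(s^3 + 10s^2 + 31s + 30) = 0.
Factoring: (s + 5)(s + 3)(s + 2) = 0.

s = -5, -3, -2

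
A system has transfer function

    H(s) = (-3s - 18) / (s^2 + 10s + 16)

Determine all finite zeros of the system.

s = -6

Set the numerator to zero: -3s - 18 = 0, i.e. -3·(s + 6) = 0.
So s = -6.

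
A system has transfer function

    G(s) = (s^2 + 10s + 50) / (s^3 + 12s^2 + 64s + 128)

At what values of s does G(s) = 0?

s = -5 + 5j, -5 - 5j

Set the numerator to zero: s^2 + 10s + 50 = 0.
Factoring: (s^2 + 10s + 50) = 0.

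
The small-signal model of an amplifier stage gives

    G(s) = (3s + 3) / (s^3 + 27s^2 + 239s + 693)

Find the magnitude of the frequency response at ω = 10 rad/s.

|G(j10)| ≈ 0.01235

Substitute s = j10: numerator = 3 + j30, denominator = -2007 + j1390.
|G(j10)| = |3 + j30| / |-2007 + j1390| = 30.150 / 2441.3 ≈ 0.01235.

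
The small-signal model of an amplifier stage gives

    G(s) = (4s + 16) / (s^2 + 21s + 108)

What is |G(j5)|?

|G(j5)| ≈ 0.1914

Substitute s = j5: numerator = 16 + j20, denominator = 83 + j105.
|G(j5)| = |16 + j20| / |83 + j105| = 25.612 / 133.84 ≈ 0.1914.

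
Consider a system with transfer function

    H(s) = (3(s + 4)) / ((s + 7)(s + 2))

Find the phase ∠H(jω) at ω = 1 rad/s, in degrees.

∠H(j1) ≈ -20.66°

At s = j1: numerator = 12 + j3, denominator = 13 + j9.
∠H = ∠num − ∠den = 14.036° − (34.695°) = -20.66°.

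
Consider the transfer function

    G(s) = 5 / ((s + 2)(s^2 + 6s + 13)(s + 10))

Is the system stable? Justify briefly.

The poles can be read from the denominator factors: s = -2, -3 + 2j, -3 - 2j, -10.
Since all poles lie strictly in the left half-plane, the system is stable.

stable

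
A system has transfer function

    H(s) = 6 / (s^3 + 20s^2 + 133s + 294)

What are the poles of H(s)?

s = -7, -6, -7

The poles are the roots of the denominator s^3 + 20s^2 + 133s + 294 = 0.
Trying s = -7: the polynomial evaluates to 0, so (s + 7) is a factor.
Dividing out leaves s^2 + 13s + 42 = 0.
Factoring the quadratic: (s + 6)(s + 7) = 0.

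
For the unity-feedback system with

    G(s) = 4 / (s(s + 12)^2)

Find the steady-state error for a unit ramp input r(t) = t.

e_ss = 36

G(s) has one pole at the origin.
This is a Type 1 system. Kv = lim_{s→0} s·G(s) = 4/144 = 1/36.
e_ss = 1/Kv = 1/(1/36) = 36.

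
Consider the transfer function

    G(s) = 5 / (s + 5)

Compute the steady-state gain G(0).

At s = 0 each factor (s + a) contributes a and each (s^2 + bs + c) contributes c.
G(0) = 5·1 / ((5)) = 5/5 = 1.

G(0) = 1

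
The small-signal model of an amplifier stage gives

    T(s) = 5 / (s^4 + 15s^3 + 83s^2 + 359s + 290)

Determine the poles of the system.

The poles are the roots of the denominator s^4 + 15s^3 + 83s^2 + 359s + 290 = 0.
Trying s = -10: the polynomial evaluates to 0, so (s + 10) is a factor.
Dividing out leaves s^3 + 5s^2 + 33s + 29 = 0.
This factors further as (s + 1)(s^2 + 4s + 29) = 0.

s = -10, -1, -2 ± 5j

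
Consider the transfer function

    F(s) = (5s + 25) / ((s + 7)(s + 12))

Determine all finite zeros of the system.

s = -5

Set the numerator to zero: 5s + 25 = 0, i.e. 5·(s + 5) = 0.
So s = -5.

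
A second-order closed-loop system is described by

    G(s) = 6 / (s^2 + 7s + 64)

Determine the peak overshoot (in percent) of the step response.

Comparing s^2 + 7s + 64 to s^2 + 2ζωₙs + ωₙ²: ωₙ = 8 rad/s and ζ = 7/(2·8) = 0.4375.
%OS = 100·exp(−πζ/√(1−ζ²)) = 100·exp(−π·0.4375/√(1−0.4375²)) ≈ 21.7%.

%OS ≈ 21.7%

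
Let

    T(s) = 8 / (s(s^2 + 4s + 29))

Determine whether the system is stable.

The poles can be read from the denominator factors: s = 0, -2 ± 5j.
Since the simple pole(s) at s = 0 lie on the jω-axis with none in the right half-plane, the system is marginally stable.

marginally stable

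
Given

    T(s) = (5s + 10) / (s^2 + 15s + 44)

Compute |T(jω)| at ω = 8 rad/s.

|T(j8)| ≈ 0.3389

Substitute s = j8: numerator = 10 + j40, denominator = -20 + j120.
|T(j8)| = |10 + j40| / |-20 + j120| = 41.231 / 121.66 ≈ 0.3389.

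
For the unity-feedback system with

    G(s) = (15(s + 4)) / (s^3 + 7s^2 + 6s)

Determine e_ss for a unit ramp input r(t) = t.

G(s) has one pole at the origin.
This is a Type 1 system. Kv = lim_{s→0} s·G(s) = 60/6 = 10.
e_ss = 1/Kv = 1/(10) = 1/10 ≈ 0.1000.

e_ss = 0.1000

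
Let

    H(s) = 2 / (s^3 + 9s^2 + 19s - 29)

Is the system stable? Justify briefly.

unstable

The denominator s^3 + 9s^2 + 19s - 29 factors as (s^2 + 10s + 29)(s - 1), giving poles at s = -5 ± 2j, 1.
Since the pole(s) at s = 1 lie in the right half-plane, the system is unstable.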